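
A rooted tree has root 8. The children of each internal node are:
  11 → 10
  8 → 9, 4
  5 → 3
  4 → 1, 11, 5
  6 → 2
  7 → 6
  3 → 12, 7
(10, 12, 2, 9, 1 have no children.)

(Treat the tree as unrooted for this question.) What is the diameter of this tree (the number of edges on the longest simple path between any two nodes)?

A longest path is 2 - 6 - 7 - 3 - 5 - 4 - 8 - 9, with 7 edges.

7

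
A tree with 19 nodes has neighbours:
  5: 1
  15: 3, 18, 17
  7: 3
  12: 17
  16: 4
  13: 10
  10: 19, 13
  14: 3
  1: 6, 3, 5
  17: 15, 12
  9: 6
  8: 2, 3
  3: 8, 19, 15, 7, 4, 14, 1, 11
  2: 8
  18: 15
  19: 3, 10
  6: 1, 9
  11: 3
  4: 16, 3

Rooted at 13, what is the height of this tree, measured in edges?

6

9 sits deepest: 13-10-19-3-1-6-9 — 6 edges from the root.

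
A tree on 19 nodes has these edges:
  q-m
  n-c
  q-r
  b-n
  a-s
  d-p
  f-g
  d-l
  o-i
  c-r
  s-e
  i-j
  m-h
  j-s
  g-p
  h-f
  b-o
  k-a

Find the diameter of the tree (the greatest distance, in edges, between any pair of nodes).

17

BFS from l reaches k last, at distance 17; BFS from k confirms no node is farther.
Path: l – d – p – g – f – h – m – q – r – c – n – b – o – i – j – s – a – k.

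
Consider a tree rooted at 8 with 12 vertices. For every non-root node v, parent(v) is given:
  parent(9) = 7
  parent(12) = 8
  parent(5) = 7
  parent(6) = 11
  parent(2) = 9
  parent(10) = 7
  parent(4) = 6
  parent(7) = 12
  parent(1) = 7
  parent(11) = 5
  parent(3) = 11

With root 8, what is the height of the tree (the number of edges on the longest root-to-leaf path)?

The longest root-to-leaf path is 8 → 12 → 7 → 5 → 11 → 6 → 4 (6 edges).

6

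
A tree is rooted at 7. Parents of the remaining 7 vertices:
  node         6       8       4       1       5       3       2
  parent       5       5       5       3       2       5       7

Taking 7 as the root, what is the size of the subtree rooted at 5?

6

Descendants of 5 (including itself): 5, 4, 3, 6, 8, 1. That's 6.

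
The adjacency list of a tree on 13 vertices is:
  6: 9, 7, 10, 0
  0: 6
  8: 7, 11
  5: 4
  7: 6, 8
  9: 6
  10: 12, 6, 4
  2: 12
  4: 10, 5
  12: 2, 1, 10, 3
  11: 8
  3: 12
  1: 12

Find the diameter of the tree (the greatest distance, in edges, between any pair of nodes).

Starting from 3, a farthest node is 11 at distance 6.
One longest path: 3-12-10-6-7-8-11.
So the diameter is 6.

6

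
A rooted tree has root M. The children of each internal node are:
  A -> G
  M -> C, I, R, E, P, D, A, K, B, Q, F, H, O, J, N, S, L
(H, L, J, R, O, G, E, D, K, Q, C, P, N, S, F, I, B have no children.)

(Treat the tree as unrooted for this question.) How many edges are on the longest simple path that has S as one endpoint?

Distances from S peak at 3, attained at G.
S – M – A – G

3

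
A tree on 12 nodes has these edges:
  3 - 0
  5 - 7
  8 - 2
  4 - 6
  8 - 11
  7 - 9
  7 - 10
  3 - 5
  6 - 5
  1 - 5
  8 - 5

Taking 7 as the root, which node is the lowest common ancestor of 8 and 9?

7

8's ancestor chain is 8, 5, 7 and 9's is 9, 7; they first meet at 7.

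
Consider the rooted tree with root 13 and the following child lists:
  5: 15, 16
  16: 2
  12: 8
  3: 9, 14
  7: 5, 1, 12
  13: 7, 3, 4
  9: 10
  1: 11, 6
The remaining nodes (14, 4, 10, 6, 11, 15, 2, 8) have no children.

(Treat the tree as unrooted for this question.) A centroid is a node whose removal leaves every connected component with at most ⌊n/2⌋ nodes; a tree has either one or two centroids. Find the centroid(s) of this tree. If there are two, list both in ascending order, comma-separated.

If 7 is removed the pieces have sizes 6, 4, 3, 2, all ≤ ⌊16/2⌋ = 8.
No neighbour of 7 does as well, so 7 is the unique centroid.

7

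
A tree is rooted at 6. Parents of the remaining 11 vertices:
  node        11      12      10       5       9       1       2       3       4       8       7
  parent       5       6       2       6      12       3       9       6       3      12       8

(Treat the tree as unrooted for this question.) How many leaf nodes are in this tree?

5

Degree-1 nodes: 1, 4, 7, 10, 11 — 5 of them.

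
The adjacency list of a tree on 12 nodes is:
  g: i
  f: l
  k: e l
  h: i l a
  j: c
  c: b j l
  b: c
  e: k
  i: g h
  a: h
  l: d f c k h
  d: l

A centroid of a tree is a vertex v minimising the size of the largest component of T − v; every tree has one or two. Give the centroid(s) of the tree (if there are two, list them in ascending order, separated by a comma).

l

Removing l splits the tree into components of sizes 4, 3, 2, 1, 1; the largest is 4 ≤ ⌊12/2⌋ = 6.
Every other node leaves some component of size > 6, so the centroid is unique.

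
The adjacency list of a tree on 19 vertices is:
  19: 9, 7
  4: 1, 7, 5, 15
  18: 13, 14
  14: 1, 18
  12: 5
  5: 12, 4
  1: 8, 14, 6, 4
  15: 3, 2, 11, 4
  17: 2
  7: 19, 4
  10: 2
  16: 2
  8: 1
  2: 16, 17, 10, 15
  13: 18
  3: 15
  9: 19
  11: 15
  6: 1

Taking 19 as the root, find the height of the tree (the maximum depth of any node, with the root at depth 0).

6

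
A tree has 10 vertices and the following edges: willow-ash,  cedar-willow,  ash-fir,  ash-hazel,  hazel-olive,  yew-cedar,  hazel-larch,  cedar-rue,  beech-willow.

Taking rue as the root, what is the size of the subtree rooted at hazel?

hazel's subtree: {hazel, olive, larch}, size 3.

3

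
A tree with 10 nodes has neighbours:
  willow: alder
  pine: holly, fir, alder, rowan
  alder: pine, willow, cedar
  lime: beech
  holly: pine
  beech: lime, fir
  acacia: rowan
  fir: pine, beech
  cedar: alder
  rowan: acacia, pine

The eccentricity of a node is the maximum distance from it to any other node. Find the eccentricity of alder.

A farthest node from alder is lime.
The path alder – pine – fir – beech – lime has 4 edges.

4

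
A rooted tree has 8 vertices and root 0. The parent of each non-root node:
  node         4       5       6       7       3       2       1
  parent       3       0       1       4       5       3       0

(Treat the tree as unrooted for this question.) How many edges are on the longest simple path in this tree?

6

BFS from 6 reaches 7 last, at distance 6; BFS from 7 confirms no node is farther.
Path: 6–1–0–5–3–4–7.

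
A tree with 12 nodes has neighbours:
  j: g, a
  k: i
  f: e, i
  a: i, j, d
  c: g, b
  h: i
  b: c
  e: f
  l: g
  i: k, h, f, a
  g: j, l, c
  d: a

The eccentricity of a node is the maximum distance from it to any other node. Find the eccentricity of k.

6

The node farthest from k is b, via k–i–a–j–g–c–b — 6 edges.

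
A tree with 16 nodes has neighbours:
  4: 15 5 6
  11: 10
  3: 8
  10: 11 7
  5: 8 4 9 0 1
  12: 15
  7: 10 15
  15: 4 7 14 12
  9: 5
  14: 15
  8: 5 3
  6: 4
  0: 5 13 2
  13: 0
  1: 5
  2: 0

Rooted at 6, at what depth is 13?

4

Path from 6 to 13: 6 – 4 – 5 – 0 – 13, which has 4 edges.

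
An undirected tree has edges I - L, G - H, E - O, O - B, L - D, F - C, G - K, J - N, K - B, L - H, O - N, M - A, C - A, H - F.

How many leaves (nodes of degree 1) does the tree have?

The leaves are D, E, I, J, M.
That is 5 leaves.

5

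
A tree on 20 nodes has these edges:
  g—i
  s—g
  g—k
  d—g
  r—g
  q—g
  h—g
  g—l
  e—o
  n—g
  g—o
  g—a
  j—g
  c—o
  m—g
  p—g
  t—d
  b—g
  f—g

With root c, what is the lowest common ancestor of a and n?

Path a→root: a g o c; path n→root: n g o c.
First common node: g.

g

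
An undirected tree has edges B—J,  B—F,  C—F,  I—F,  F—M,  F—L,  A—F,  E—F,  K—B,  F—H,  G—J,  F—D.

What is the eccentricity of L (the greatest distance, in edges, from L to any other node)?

4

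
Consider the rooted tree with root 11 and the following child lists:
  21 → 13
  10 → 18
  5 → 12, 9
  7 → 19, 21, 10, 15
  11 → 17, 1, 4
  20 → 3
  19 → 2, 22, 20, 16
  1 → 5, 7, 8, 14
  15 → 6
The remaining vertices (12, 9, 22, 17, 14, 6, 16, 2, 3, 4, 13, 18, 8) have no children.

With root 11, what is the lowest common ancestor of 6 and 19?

7

Ancestors of 6 (toward the root): 6, 15, 7, 1, 11.
Ancestors of 19: 19, 7, 1, 11.
The deepest node appearing in both lists is 7.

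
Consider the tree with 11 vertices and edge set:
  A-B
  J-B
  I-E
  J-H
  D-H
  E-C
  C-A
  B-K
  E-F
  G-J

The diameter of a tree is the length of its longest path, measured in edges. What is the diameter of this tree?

7

A longest path is F-E-C-A-B-J-H-D, with 7 edges.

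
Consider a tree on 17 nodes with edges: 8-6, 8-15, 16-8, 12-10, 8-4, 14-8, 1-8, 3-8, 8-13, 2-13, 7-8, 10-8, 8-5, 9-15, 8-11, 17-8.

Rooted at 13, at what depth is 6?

2

Path from 13 to 6: 13 – 8 – 6, which has 2 edges.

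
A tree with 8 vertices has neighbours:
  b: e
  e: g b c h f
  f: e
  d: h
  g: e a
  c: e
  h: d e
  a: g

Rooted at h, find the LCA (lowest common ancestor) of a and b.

e

Ancestors of a (toward the root): a, g, e, h.
Ancestors of b: b, e, h.
The deepest node appearing in both lists is e.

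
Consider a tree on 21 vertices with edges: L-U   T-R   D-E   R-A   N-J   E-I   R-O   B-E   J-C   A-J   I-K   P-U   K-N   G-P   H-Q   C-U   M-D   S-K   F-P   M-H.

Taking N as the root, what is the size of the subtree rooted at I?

The subtree rooted at I contains: I, E, B, D, M, H, Q — 7 nodes.

7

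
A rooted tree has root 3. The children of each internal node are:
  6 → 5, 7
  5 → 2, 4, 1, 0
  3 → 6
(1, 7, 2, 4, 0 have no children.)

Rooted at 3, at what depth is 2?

3 → 6 → 5 → 2 — 3 edges.

3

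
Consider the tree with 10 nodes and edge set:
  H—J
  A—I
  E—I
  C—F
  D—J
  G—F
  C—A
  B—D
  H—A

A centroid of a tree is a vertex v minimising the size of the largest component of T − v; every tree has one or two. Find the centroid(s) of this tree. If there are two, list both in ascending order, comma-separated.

A

Removing A splits the tree into components of sizes 4, 3, 2; the largest is 4 ≤ ⌊10/2⌋ = 5.
No neighbour of A does as well, so A is the unique centroid.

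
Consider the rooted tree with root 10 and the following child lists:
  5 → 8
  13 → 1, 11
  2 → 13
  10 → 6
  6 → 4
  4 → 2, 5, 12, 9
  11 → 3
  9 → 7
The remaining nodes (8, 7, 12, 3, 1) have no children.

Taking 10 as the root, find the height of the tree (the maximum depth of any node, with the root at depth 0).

3 sits deepest: 10 – 6 – 4 – 2 – 13 – 11 – 3 — 6 edges from the root.

6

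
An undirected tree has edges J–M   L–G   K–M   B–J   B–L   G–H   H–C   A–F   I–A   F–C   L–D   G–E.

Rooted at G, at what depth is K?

5

G–L–B–J–M–K — 5 edges.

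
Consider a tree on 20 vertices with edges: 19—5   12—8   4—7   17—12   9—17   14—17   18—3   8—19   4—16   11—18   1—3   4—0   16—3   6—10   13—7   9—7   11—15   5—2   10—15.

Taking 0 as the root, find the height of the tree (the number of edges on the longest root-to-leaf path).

9

The longest root-to-leaf path is 0 → 4 → 7 → 9 → 17 → 12 → 8 → 19 → 5 → 2 (9 edges).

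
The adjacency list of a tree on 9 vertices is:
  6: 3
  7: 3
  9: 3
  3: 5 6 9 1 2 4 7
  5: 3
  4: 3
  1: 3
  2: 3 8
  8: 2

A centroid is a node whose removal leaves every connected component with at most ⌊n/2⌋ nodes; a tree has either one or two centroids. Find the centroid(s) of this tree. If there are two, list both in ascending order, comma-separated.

3

If 3 is removed the pieces have sizes 2, 1, 1, 1, 1, 1, 1, all ≤ ⌊9/2⌋ = 4.
No neighbour of 3 does as well, so 3 is the unique centroid.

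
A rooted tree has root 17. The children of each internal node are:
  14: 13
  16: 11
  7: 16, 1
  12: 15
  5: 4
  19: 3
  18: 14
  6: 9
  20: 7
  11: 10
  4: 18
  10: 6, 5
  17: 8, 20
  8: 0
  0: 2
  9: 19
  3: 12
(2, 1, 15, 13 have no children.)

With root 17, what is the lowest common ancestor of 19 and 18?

Ancestors of 19 (toward the root): 19, 9, 6, 10, 11, 16, 7, 20, 17.
Ancestors of 18: 18, 4, 5, 10, 11, 16, 7, 20, 17.
The deepest node appearing in both lists is 10.

10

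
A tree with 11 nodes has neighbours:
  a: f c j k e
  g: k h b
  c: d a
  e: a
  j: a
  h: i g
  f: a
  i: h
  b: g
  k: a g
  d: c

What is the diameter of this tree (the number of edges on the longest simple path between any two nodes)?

6

Starting from d, a farthest node is i at distance 6.
One longest path: d–c–a–k–g–h–i.
So the diameter is 6.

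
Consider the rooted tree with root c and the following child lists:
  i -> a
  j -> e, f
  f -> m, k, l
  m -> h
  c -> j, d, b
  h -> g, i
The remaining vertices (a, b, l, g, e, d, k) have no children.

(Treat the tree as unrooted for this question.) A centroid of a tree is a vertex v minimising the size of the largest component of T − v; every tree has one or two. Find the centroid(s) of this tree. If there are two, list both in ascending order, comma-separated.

f

If f is removed the pieces have sizes 5, 5, 1, 1, all ≤ ⌊13/2⌋ = 6.
Every other node leaves some component of size > 6, so the centroid is unique.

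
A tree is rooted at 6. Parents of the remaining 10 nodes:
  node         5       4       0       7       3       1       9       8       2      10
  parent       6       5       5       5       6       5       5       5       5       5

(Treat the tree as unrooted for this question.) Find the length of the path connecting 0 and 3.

Walking from 0: 0 – 5 – 6 – 3. Length 3.

3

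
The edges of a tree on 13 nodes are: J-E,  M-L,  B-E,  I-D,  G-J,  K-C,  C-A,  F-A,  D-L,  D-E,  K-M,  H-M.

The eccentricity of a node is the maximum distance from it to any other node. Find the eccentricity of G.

Distances from G peak at 9, attained at F.
G–J–E–D–L–M–K–C–A–F

9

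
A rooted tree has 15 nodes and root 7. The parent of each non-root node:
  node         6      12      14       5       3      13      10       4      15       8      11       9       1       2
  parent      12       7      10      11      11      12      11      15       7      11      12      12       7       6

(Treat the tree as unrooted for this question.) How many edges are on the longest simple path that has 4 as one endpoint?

6

Distances from 4 peak at 6, attained at 14.
4-15-7-12-11-10-14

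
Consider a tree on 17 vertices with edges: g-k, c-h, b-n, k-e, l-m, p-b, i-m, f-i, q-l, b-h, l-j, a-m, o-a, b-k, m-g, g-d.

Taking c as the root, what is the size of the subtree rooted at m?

8

m's subtree: {m, l, a, i, j, q, o, f}, size 8.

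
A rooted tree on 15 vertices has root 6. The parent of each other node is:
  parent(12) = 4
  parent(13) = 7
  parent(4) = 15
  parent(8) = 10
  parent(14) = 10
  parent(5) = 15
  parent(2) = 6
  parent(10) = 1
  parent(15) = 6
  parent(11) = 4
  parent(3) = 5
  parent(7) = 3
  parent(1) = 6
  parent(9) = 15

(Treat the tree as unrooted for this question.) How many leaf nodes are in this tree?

The leaves are 2, 8, 9, 11, 12, 13, 14.
That is 7 leaves.

7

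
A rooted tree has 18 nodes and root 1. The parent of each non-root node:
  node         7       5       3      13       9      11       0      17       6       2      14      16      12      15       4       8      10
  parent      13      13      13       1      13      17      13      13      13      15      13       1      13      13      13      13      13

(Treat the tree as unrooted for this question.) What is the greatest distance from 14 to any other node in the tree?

3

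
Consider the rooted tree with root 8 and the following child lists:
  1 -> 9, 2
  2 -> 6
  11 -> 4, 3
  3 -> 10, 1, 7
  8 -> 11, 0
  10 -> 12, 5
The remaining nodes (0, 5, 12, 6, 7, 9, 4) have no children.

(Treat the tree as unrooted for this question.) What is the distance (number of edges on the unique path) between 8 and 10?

3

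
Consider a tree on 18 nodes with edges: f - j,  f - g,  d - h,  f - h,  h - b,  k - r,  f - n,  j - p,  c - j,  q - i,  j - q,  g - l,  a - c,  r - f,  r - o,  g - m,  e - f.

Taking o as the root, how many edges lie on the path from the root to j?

Path from o to j: o–r–f–j, which has 3 edges.

3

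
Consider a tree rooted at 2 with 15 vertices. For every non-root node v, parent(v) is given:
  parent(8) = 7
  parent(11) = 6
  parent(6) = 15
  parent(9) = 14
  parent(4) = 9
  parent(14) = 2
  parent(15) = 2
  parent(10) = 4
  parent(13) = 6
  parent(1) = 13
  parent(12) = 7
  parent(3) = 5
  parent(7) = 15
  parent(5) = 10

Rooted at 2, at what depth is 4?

3

Climbing from 4 to the root: 4–9–14–2. That's 3 steps.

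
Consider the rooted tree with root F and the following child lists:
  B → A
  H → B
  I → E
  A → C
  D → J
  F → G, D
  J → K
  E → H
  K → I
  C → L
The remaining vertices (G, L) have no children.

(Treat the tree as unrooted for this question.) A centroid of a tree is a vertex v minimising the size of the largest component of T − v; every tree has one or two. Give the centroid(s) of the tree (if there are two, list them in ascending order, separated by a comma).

E, I

Removing I splits the tree into components of sizes 6, 5; the largest is 6 ≤ ⌊12/2⌋ = 6.
Its neighbour E also leaves a largest component of size 6, so both are centroids.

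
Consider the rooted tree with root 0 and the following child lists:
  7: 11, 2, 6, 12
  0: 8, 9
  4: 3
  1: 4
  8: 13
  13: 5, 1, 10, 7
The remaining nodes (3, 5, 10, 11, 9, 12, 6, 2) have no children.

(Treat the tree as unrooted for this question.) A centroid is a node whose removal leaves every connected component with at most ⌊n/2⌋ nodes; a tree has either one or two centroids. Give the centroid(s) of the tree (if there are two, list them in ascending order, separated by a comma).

Delete 13: the remaining components have sizes 5, 3, 3, 1, 1. Max 5 ≤ 7, so 13 is a centroid.
Every other node leaves some component of size > 7, so the centroid is unique.

13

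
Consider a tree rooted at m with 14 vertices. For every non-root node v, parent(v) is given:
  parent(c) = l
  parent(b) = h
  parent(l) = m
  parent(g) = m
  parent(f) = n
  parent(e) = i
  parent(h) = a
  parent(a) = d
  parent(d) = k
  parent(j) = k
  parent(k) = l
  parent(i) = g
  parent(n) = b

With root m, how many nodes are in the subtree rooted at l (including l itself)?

Descendants of l (including itself): l, c, k, j, d, a, h, b, n, f. That's 10.

10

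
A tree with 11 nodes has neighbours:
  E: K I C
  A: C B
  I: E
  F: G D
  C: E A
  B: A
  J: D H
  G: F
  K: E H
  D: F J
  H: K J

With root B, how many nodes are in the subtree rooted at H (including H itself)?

The subtree rooted at H contains: H, J, D, F, G — 5 nodes.

5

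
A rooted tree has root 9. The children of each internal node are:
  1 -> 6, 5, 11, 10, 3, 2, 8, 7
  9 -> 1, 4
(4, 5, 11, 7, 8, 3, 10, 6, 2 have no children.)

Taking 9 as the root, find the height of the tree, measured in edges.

3 sits deepest: 9-1-3 — 2 edges from the root.

2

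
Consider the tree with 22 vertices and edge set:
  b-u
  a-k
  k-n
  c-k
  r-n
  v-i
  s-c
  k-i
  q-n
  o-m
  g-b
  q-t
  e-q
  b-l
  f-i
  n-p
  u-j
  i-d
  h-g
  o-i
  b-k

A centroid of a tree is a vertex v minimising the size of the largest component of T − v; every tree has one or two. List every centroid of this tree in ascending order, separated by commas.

Removing k splits the tree into components of sizes 6, 6, 6, 2, 1; the largest is 6 ≤ ⌊22/2⌋ = 11.
No neighbour of k does as well, so k is the unique centroid.

k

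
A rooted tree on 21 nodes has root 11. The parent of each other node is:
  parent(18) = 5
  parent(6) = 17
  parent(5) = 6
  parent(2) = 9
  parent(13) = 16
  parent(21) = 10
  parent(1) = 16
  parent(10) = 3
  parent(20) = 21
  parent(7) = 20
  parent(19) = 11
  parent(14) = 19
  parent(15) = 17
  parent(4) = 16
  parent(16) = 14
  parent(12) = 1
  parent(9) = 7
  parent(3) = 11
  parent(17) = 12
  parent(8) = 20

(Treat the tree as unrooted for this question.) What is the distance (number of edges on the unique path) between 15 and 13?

The path is 15 – 17 – 12 – 1 – 16 – 13, which has 5 edges.

5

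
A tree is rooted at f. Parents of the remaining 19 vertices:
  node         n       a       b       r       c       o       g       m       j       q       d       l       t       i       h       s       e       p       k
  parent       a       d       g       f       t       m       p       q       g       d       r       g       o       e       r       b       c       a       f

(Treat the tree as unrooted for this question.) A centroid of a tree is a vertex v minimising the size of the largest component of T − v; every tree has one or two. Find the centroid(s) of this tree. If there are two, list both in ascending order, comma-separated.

If d is removed the pieces have sizes 8, 7, 4, all ≤ ⌊20/2⌋ = 10.
No neighbour of d does as well, so d is the unique centroid.

d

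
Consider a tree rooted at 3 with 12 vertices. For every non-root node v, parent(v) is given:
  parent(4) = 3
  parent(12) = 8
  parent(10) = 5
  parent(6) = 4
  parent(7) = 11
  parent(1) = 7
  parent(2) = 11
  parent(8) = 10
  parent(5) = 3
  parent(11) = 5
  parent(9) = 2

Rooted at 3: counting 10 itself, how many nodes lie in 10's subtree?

3

Descendants of 10 (including itself): 10, 8, 12. That's 3.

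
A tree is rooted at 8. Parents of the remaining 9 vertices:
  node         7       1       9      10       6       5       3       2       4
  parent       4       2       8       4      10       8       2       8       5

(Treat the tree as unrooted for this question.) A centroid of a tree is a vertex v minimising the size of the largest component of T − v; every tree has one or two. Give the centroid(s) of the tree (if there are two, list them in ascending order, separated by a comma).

Removing 5 splits the tree into components of sizes 5, 4; the largest is 5 ≤ ⌊10/2⌋ = 5.
Its neighbour 8 also leaves a largest component of size 5, so both are centroids.

5, 8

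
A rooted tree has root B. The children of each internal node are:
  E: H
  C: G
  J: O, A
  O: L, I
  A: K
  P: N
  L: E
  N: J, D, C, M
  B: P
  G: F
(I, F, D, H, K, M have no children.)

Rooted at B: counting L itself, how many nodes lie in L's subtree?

3

The subtree rooted at L contains: L, E, H — 3 nodes.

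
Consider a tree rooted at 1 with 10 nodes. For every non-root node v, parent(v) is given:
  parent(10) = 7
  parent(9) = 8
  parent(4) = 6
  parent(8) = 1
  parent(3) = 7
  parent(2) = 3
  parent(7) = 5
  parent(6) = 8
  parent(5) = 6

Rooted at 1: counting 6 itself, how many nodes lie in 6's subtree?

The subtree rooted at 6 contains: 6, 5, 4, 7, 3, 10, 2 — 7 nodes.

7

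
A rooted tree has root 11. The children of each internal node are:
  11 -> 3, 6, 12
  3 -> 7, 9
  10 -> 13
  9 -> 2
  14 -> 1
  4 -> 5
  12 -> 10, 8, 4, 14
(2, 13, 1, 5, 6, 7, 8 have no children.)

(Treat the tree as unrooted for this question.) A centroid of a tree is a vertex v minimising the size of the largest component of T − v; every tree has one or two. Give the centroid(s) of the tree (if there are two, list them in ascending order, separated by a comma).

12

If 12 is removed the pieces have sizes 6, 2, 2, 2, 1, all ≤ ⌊14/2⌋ = 7.
Every other node leaves some component of size > 7, so the centroid is unique.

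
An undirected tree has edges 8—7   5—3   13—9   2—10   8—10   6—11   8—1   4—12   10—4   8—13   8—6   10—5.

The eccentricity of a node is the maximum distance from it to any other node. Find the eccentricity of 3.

Distances from 3 peak at 5, attained at 11 (9 also at distance 5).
3 – 5 – 10 – 8 – 6 – 11

5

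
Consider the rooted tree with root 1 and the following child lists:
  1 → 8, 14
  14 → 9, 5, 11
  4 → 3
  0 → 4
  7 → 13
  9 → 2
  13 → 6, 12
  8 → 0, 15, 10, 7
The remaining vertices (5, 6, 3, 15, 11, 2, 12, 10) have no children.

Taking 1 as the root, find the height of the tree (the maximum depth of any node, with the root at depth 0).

4

The longest root-to-leaf path is 1 → 8 → 7 → 13 → 6 (4 edges).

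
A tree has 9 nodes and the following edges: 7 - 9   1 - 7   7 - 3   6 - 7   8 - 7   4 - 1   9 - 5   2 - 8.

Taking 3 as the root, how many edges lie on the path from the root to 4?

Climbing from 4 to the root: 4–1–7–3. That's 3 steps.

3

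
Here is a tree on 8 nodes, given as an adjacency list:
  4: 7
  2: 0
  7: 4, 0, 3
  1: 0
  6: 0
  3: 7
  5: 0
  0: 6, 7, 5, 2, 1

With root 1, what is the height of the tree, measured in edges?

4 sits deepest: 1–0–7–4 — 3 edges from the root.

3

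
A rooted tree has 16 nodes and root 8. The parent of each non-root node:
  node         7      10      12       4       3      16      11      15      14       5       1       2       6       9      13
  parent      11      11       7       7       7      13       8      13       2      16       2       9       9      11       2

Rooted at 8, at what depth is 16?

5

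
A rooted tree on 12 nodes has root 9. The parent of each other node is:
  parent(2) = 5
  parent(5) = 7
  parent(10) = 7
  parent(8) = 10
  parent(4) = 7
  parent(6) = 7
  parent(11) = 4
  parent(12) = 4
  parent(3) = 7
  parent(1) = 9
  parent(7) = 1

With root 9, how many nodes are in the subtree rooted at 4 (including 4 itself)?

4's subtree: {4, 11, 12}, size 3.

3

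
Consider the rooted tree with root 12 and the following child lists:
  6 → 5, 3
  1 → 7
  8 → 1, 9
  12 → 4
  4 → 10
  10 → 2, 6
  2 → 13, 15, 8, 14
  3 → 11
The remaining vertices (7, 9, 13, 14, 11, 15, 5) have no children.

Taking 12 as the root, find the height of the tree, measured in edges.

The longest root-to-leaf path is 12 – 4 – 10 – 2 – 8 – 1 – 7 (6 edges).

6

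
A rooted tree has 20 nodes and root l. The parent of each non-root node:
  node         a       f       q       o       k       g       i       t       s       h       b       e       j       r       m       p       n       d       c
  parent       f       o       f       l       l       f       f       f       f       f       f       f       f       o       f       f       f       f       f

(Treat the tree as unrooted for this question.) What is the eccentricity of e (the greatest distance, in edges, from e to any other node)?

Distances from e peak at 4, attained at k.
e – f – o – l – k

4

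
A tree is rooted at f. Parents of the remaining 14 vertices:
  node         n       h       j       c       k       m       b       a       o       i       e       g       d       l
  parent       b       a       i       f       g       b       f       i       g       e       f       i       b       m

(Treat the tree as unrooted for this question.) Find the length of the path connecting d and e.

The path is d - b - f - e, which has 3 edges.

3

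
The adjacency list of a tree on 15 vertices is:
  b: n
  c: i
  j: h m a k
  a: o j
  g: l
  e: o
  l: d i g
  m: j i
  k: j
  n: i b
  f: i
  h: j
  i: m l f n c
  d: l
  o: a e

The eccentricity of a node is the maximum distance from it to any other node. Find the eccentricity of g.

Distances from g peak at 7, attained at e.
g – l – i – m – j – a – o – e

7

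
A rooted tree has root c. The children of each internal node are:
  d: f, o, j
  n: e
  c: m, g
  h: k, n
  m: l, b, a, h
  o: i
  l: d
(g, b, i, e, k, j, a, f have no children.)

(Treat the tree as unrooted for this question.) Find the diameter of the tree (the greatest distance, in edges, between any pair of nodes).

7

A longest path is i–o–d–l–m–h–n–e, with 7 edges.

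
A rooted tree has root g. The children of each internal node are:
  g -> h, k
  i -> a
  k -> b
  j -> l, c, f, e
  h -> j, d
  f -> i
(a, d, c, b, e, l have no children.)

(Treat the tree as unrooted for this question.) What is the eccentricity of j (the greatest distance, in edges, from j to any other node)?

The node farthest from j is b, via j – h – g – k – b — 4 edges.

4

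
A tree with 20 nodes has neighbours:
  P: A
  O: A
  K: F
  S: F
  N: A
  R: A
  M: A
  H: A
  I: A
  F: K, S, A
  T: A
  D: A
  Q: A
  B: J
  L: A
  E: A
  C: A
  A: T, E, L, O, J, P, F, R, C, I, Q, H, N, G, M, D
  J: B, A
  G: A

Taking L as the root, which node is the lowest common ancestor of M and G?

A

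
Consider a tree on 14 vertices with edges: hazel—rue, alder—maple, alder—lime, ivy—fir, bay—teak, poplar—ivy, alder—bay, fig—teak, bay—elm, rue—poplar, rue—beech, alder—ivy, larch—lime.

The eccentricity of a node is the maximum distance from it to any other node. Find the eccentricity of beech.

7

The node farthest from beech is fig, via beech-rue-poplar-ivy-alder-bay-teak-fig — 7 edges.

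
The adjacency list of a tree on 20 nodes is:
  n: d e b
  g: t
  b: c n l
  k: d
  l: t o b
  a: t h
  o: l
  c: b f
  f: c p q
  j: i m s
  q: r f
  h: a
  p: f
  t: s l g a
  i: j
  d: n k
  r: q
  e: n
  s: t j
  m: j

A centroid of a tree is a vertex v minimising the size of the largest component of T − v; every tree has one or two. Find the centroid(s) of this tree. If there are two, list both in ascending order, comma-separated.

Removing l splits the tree into components of sizes 10, 8, 1; the largest is 10 ≤ ⌊20/2⌋ = 10.
b is adjacent to l and is also a centroid (the largest component after removing it is likewise 10).

b, l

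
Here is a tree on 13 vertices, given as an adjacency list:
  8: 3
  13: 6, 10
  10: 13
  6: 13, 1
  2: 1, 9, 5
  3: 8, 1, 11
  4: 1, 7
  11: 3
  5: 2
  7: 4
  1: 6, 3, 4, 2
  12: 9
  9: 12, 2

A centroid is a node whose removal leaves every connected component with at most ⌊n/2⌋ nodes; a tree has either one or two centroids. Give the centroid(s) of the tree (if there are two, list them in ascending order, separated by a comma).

1

If 1 is removed the pieces have sizes 4, 3, 3, 2, all ≤ ⌊13/2⌋ = 6.
Every other node leaves some component of size > 6, so the centroid is unique.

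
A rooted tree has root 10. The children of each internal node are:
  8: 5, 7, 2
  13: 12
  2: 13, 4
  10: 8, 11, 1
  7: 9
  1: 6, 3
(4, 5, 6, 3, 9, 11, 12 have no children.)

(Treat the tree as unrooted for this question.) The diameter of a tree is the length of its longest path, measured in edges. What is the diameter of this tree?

6

BFS from 12 reaches 3 last, at distance 6; BFS from 3 confirms no node is farther.
Path: 12 – 13 – 2 – 8 – 10 – 1 – 3.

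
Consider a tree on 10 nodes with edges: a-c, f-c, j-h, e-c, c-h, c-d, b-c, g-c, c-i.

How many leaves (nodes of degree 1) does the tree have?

Exactly 8 nodes have a single neighbour: a, b, d, e, f, g, i, j.

8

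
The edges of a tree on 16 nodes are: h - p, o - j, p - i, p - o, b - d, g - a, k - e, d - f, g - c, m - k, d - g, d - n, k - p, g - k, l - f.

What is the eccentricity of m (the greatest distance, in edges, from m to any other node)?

Distances from m peak at 5, attained at l.
m–k–g–d–f–l

5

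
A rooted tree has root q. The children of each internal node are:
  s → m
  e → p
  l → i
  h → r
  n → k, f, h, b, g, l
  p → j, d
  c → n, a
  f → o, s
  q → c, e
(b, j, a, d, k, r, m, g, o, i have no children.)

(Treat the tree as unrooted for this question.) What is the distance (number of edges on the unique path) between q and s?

4

q – c – n – f – s: 4 edges.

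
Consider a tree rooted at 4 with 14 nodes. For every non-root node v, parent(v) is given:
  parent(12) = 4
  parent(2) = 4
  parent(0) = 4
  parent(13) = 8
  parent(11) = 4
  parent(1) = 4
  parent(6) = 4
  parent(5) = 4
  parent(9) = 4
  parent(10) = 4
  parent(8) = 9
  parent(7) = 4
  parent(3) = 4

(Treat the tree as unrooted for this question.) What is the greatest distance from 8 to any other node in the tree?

3

The node farthest from 8 is 5 (3, 7, 12, 0, 1, 10, 2, 6, 11 also at distance 3), via 8 – 9 – 4 – 5 — 3 edges.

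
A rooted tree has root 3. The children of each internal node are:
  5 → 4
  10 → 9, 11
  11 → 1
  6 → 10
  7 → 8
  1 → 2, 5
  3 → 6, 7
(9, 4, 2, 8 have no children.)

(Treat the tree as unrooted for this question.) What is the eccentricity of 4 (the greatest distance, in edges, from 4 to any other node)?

8

A farthest node from 4 is 8.
The path 4 – 5 – 1 – 11 – 10 – 6 – 3 – 7 – 8 has 8 edges.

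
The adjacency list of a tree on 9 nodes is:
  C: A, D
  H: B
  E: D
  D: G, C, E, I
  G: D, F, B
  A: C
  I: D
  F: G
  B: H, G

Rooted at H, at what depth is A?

H → B → G → D → C → A — 5 edges.

5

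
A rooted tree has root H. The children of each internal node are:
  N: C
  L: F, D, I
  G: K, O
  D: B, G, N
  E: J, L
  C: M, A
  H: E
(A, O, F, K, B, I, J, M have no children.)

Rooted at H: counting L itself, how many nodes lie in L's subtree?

The subtree rooted at L contains: L, D, F, I, N, B, G, C, K, O, A, M — 12 nodes.

12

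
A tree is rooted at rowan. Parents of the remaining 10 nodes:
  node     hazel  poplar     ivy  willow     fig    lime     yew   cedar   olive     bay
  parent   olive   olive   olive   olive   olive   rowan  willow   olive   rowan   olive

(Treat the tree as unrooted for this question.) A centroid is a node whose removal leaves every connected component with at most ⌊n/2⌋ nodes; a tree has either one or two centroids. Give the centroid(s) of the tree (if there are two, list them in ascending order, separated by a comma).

Delete olive: the remaining components have sizes 2, 2, 1, 1, 1, 1, 1, 1. Max 2 ≤ 5, so olive is a centroid.
No neighbour of olive does as well, so olive is the unique centroid.

olive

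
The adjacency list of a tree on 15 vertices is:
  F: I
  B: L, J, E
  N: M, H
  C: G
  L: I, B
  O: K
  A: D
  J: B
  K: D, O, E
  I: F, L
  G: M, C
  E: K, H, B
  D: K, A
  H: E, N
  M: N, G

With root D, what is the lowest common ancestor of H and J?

Path H→root: H E K D; path J→root: J B E K D.
First common node: E.

E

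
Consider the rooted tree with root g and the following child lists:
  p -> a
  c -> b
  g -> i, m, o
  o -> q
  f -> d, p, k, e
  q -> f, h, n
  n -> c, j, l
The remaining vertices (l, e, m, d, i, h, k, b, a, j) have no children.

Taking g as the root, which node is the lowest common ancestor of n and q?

q

Ancestors of n (toward the root): n, q, o, g.
Ancestors of q: q, o, g.
The deepest node appearing in both lists is q.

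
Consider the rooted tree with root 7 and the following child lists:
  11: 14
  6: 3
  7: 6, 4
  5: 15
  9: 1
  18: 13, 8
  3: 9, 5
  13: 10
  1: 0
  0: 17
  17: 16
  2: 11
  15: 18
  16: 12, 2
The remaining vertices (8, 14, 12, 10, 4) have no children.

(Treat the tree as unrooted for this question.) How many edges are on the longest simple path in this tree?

BFS from 10 reaches 14 last, at distance 13; BFS from 14 confirms no node is farther.
Path: 10 - 13 - 18 - 15 - 5 - 3 - 9 - 1 - 0 - 17 - 16 - 2 - 11 - 14.

13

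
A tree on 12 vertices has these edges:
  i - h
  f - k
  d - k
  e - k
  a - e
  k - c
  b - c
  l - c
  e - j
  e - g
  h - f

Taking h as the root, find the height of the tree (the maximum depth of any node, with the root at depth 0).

4

A deepest node is g, reached by h–f–k–e–g.
That path has 4 edges, so the height is 4.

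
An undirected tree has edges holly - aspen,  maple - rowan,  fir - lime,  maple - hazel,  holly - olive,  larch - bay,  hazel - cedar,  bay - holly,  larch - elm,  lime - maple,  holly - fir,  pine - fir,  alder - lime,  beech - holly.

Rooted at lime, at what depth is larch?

4

Path from lime to larch: lime → fir → holly → bay → larch, which has 4 edges.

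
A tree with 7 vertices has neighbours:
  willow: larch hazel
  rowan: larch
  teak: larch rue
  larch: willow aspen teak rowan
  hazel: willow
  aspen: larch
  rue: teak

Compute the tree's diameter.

A longest path is rue - teak - larch - willow - hazel, with 4 edges.

4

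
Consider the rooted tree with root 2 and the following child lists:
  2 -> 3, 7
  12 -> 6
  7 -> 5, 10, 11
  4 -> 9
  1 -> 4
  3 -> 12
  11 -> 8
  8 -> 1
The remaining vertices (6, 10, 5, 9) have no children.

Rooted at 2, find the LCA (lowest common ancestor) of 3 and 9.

2

3's ancestor chain is 3, 2 and 9's is 9, 4, 1, 8, 11, 7, 2; they first meet at 2.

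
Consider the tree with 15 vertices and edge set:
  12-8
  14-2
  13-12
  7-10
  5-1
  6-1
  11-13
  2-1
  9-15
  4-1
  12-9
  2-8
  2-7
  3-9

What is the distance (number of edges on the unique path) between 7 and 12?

3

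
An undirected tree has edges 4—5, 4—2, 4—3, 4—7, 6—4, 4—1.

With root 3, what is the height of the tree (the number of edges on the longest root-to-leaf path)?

2

A deepest node is 1, reached by 3 → 4 → 1.
That path has 2 edges, so the height is 2.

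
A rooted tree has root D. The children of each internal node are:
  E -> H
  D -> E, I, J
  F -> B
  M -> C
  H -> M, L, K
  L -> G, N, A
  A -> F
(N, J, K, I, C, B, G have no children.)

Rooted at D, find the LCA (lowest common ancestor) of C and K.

H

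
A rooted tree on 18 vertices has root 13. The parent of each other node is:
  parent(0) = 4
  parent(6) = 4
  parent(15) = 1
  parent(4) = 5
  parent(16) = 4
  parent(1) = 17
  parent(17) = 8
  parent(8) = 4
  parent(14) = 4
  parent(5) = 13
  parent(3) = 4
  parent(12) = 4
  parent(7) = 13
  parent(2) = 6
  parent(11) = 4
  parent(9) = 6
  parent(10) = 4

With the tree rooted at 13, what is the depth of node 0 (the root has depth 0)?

3

13 → 5 → 4 → 0 — 3 edges.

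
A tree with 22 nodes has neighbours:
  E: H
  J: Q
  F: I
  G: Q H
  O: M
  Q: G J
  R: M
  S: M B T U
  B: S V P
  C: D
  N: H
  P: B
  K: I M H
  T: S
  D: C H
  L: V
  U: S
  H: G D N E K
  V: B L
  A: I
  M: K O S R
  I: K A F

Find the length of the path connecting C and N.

Walking from C: C - D - H - N. Length 3.

3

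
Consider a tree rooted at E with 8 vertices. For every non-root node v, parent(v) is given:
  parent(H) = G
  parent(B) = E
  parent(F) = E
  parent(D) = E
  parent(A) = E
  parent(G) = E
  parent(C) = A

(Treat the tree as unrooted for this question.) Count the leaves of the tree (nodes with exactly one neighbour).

Exactly 5 nodes have a single neighbour: B, C, D, F, H.

5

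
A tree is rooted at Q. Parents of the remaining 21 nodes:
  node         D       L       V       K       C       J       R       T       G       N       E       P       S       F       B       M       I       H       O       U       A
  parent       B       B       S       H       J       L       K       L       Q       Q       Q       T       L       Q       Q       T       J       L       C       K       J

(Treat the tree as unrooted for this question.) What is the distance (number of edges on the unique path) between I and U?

5

The path is I–J–L–H–K–U, which has 5 edges.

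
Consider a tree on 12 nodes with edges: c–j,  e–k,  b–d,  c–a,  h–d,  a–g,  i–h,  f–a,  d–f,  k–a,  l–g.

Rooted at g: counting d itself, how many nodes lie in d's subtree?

The subtree rooted at d contains: d, h, b, i — 4 nodes.

4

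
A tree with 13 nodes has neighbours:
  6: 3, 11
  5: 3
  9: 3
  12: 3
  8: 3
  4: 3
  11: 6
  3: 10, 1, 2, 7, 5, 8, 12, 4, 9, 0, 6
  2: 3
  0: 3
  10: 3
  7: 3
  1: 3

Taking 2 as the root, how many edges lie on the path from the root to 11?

3

2–3–6–11 — 3 edges.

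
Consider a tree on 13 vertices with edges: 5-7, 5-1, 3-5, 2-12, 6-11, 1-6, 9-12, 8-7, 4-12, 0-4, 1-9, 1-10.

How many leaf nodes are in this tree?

6

The leaves are 0, 2, 3, 8, 10, 11.
That is 6 leaves.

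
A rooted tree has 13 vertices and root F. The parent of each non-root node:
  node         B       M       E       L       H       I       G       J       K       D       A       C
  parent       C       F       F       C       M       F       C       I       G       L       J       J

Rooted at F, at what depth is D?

5

Path from F to D: F → I → J → C → L → D, which has 5 edges.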